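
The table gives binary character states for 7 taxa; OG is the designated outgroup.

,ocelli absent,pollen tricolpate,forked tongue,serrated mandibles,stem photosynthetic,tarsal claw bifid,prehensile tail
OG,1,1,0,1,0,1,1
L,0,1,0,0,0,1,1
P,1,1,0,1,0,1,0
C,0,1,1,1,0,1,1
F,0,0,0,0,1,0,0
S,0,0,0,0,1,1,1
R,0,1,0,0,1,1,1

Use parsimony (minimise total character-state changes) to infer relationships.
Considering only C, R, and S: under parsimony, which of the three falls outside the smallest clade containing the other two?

C

Character polarity is set by the outgroup: the derived state is whichever differs from the outgroup's state, so for ocelli absent, pollen tricolpate, serrated mandibles, tarsal claw bifid, prehensile tail the derived state is '0', and for the remaining characters it is '1'.
Only C, F, L, R, and S show the derived state '0' for ocelli absent, supporting them as a clade.
pollen tricolpate (derived state '0') is shared by F and S — a synapomorphy uniting that clade.
forked tongue: derived state '1' in C only — an autapomorphy, so it tells us nothing about relationships among taxa.
serrated mandibles (derived state '0') is shared by F, L, R, and S — a synapomorphy uniting that clade.
stem photosynthetic: derived state '1' in F, R, and S only — synapomorphy for {F, R, S}.
tarsal claw bifid (derived state '0') is unique to F (autapomorphy; uninformative for grouping).
prehensile tail groups F and P, which is incompatible with the clades supported by the remaining characters; treating it as convergent (homoplasy) costs fewer steps than any alternative tree.
Most parsimonious ingroup topology: (((L,((F,S),R)),C),P).
R and S share a more recent common ancestor with each other than either does with C, so C is the least closely related of the three.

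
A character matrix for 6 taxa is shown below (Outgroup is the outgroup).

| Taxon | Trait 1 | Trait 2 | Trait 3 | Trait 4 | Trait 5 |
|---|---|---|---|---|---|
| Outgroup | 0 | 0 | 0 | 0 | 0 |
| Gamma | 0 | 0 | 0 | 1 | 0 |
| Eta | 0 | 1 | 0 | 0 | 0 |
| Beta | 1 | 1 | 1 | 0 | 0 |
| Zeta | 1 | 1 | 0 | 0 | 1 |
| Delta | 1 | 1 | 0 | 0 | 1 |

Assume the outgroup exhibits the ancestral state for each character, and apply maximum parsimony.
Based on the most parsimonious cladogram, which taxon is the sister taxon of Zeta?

The outgroup has state '0' for every character, so '1' is the derived state throughout.
Only Beta, Delta, and Zeta show the derived state '1' for Trait 1, supporting them as a clade.
Trait 2 (derived state '1') is shared by Beta, Delta, Eta, and Zeta — a synapomorphy uniting that clade.
Trait 3: derived state '1' in Beta only — an autapomorphy, so it tells us nothing about relationships among taxa.
Trait 4 (derived state '1') is unique to Gamma (autapomorphy; uninformative for grouping).
Trait 5 (derived state '1') is shared by Delta and Zeta — a synapomorphy uniting that clade.
Most parsimonious ingroup topology: (Gamma,(Eta,(Beta,(Zeta,Delta)))).
Zeta and Delta form a cherry on this tree, so they are sister taxa.

Delta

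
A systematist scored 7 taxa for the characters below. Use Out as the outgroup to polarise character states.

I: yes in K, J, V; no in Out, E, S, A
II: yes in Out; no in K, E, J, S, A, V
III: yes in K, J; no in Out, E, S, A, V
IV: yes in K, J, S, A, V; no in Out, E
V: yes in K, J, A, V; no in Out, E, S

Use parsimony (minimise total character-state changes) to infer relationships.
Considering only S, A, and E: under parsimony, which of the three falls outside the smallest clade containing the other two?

Character polarity is set by the outgroup: the derived state is whichever differs from the outgroup's state, so for II the derived state is 'no', and for the remaining characters it is 'yes'.
Only J, K, and V show the derived state 'yes' for I, supporting them as a clade.
II (derived state 'no') is shared by all ingroup taxa — unites the whole ingroup.
Only J and K show the derived state 'yes' for III, supporting them as a clade.
IV: derived state 'yes' in A, J, K, S, and V only — synapomorphy for {A, J, K, S, V}.
V (derived state 'yes') is shared by A, J, K, and V — a synapomorphy uniting that clade.
Most parsimonious ingroup topology: (((((K,J),V),A),S),E).
S and A share a more recent common ancestor with each other than either does with E, so E is the least closely related of the three.

E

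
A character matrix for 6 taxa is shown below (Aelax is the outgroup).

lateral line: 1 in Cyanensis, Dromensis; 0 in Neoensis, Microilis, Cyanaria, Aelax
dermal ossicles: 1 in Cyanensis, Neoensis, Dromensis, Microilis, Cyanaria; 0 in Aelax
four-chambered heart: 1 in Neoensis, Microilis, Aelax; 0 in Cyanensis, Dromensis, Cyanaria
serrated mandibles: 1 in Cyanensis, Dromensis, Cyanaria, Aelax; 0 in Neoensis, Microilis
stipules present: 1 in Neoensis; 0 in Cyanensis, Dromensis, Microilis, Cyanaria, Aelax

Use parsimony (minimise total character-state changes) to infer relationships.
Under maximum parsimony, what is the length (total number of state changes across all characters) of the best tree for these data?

5

Character polarity is set by the outgroup: the derived state is whichever differs from the outgroup's state, so for four-chambered heart, serrated mandibles the derived state is '0', and for the remaining characters it is '1'.
lateral line (derived state '1') is shared by Cyanensis and Dromensis — a synapomorphy uniting that clade.
dermal ossicles (derived state '1') is shared by all ingroup taxa — unites the whole ingroup.
four-chambered heart (derived state '0') is shared by Cyanaria, Cyanensis, and Dromensis — a synapomorphy uniting that clade.
serrated mandibles (derived state '0') is shared by Microilis and Neoensis — a synapomorphy uniting that clade.
stipules present (derived state '1') is unique to Neoensis (autapomorphy; uninformative for grouping).
Most parsimonious ingroup topology: ((Neoensis,Microilis),(Cyanaria,(Cyanensis,Dromensis))).
Changes per character on this tree: lateral line: 1; dermal ossicles: 1; four-chambered heart: 1; serrated mandibles: 1; stipules present: 1.
Total = 5.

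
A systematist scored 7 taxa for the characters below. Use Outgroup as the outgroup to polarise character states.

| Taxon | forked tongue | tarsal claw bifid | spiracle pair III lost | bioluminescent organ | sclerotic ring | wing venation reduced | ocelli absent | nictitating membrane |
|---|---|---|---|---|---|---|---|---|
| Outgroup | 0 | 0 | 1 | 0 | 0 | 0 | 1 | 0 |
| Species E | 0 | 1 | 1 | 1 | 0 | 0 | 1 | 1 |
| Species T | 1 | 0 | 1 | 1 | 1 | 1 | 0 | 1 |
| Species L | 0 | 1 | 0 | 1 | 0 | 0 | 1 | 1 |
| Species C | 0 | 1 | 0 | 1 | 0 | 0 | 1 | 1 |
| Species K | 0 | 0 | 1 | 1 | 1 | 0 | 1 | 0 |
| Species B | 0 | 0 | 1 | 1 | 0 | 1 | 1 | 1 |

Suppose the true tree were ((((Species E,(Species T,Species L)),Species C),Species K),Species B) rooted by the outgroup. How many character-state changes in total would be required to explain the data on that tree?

Map each character onto ((((Species E,(Species T,Species L)),Species C),Species K),Species B) (rooted by Outgroup) and count the minimum state changes it requires (Fitch parsimony):
forked tongue: 1; tarsal claw bifid: 2; spiracle pair III lost: 2; bioluminescent organ: 1; sclerotic ring: 2; wing venation reduced: 2; ocelli absent: 1; nictitating membrane: 2.
Total tree length = 13.

13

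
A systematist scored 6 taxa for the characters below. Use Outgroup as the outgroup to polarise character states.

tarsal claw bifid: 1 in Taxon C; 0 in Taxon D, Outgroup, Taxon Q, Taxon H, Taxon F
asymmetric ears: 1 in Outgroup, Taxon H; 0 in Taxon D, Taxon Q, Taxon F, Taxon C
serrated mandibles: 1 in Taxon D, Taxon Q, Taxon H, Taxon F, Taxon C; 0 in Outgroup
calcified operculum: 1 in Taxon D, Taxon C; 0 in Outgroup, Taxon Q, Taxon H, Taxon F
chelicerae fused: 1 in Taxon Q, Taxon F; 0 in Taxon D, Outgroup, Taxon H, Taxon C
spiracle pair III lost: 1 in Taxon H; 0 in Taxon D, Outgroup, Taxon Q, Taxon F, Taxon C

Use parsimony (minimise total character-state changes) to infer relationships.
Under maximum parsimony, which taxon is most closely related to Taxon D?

Taxon C

Character polarity is set by the outgroup: the derived state is whichever differs from the outgroup's state, so for asymmetric ears the derived state is '0', and for the remaining characters it is '1'.
tarsal claw bifid: derived state '1' in Taxon C only — an autapomorphy, so it tells us nothing about relationships among taxa.
Only Taxon C, Taxon D, Taxon F, and Taxon Q show the derived state '0' for asymmetric ears, supporting them as a clade.
All ingroup taxa share the derived state '1' for serrated mandibles; it defines the ingroup but does not resolve relationships within it.
Only Taxon C and Taxon D show the derived state '1' for calcified operculum, supporting them as a clade.
chelicerae fused (derived state '1') is shared by Taxon F and Taxon Q — a synapomorphy uniting that clade.
spiracle pair III lost: derived state '1' in Taxon H only — an autapomorphy, so it tells us nothing about relationships among taxa.
Most parsimonious ingroup topology: (((Taxon C,Taxon D),(Taxon Q,Taxon F)),Taxon H).
Taxon D and Taxon C form a cherry on this tree, so they are sister taxa.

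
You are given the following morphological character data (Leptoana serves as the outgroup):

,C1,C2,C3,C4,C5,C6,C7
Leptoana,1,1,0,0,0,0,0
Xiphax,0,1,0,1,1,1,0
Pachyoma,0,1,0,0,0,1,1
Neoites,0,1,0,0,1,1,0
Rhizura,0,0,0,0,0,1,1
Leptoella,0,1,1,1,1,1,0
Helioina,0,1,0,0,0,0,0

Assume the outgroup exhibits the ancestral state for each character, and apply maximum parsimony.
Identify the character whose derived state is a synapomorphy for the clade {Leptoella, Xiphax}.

C4

Character polarity is set by the outgroup: the derived state is whichever differs from the outgroup's state, so for C1, C2 the derived state is '0', and for the remaining characters it is '1'.
All ingroup taxa share the derived state '0' for C1; it defines the ingroup but does not resolve relationships within it.
C2 (derived state '0') is unique to Rhizura (autapomorphy; uninformative for grouping).
C3 (derived state '1') is unique to Leptoella (autapomorphy; uninformative for grouping).
C4 (derived state '1') is shared by Leptoella and Xiphax — a synapomorphy uniting that clade.
C5 (derived state '1') is shared by Leptoella, Neoites, and Xiphax — a synapomorphy uniting that clade.
C6: derived state '1' in Leptoella, Neoites, Pachyoma, Rhizura, and Xiphax only — synapomorphy for {Leptoella, Neoites, Pachyoma, Rhizura, Xiphax}.
Only Pachyoma and Rhizura show the derived state '1' for C7, supporting them as a clade.
Most parsimonious ingroup topology: ((((Xiphax,Leptoella),Neoites),(Pachyoma,Rhizura)),Helioina).
The clade {Leptoella, Xiphax} is supported by C4: its derived state '1' occurs in exactly those taxa and in no other taxon (including the outgroup).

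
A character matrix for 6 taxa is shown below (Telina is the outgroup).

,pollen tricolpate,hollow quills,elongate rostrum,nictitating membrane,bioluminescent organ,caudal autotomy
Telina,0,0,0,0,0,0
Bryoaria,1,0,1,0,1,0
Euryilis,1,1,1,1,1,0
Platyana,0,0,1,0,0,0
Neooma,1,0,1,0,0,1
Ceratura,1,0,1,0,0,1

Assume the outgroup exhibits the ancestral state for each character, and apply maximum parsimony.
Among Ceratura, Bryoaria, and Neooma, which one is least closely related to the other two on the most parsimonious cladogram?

The outgroup has state '0' for every character, so '1' is the derived state throughout.
pollen tricolpate (derived state '1') is shared by Bryoaria, Ceratura, Euryilis, and Neooma — a synapomorphy uniting that clade.
hollow quills: derived state '1' in Euryilis only — an autapomorphy, so it tells us nothing about relationships among taxa.
All ingroup taxa share the derived state '1' for elongate rostrum; it defines the ingroup but does not resolve relationships within it.
nictitating membrane: derived state '1' in Euryilis only — an autapomorphy, so it tells us nothing about relationships among taxa.
Only Bryoaria and Euryilis show the derived state '1' for bioluminescent organ, supporting them as a clade.
caudal autotomy (derived state '1') is shared by Ceratura and Neooma — a synapomorphy uniting that clade.
Most parsimonious ingroup topology: (((Bryoaria,Euryilis),(Neooma,Ceratura)),Platyana).
Neooma and Ceratura share a more recent common ancestor with each other than either does with Bryoaria, so Bryoaria is the least closely related of the three.

Bryoaria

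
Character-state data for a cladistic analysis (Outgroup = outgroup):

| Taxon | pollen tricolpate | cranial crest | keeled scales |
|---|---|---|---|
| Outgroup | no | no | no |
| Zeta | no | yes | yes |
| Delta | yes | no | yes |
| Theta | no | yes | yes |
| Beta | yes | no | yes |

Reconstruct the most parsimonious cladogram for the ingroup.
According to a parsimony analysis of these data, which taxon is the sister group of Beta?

The outgroup has state 'no' for every character, so 'yes' is the derived state throughout.
Only Beta and Delta show the derived state 'yes' for pollen tricolpate, supporting them as a clade.
cranial crest (derived state 'yes') is shared by Theta and Zeta — a synapomorphy uniting that clade.
keeled scales (derived state 'yes') is shared by all ingroup taxa — unites the whole ingroup.
Most parsimonious ingroup topology: ((Zeta,Theta),(Delta,Beta)).
Beta and Delta form a cherry on this tree, so they are sister taxa.

Delta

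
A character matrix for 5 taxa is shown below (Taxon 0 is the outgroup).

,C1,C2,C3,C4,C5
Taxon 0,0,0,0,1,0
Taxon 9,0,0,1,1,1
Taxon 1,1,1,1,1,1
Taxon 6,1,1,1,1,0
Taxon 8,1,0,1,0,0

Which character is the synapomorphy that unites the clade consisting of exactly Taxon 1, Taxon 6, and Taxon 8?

Character polarity is set by the outgroup: the derived state is whichever differs from the outgroup's state, so for C4 the derived state is '0', and for the remaining characters it is '1'.
C1: derived state '1' in Taxon 1, Taxon 6, and Taxon 8 only — synapomorphy for {Taxon 1, Taxon 6, Taxon 8}.
C2: derived state '1' in Taxon 1 and Taxon 6 only — synapomorphy for {Taxon 1, Taxon 6}.
C3 (derived state '1') is shared by all ingroup taxa — unites the whole ingroup.
C4 (derived state '0') is unique to Taxon 8 (autapomorphy; uninformative for grouping).
C5 (state '1') occurs in Taxon 1 and Taxon 9 but conflicts with the nesting implied by the other characters — most parsimoniously interpreted as homoplasy.
Most parsimonious ingroup topology: (Taxon 9,((Taxon 1,Taxon 6),Taxon 8)).
The clade {Taxon 1, Taxon 6, Taxon 8} is supported by C1: its derived state '1' occurs in exactly those taxa and in no other taxon (including the outgroup).

C1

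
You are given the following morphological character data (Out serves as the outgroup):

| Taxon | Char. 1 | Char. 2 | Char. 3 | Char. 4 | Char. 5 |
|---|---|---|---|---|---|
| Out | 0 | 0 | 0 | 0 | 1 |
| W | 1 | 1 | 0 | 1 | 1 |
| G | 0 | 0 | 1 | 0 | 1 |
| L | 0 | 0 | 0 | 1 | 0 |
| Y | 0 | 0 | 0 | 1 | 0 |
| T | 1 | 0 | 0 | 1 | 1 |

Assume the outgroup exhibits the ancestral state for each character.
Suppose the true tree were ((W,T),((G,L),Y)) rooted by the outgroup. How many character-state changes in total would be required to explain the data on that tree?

Map each character onto ((W,T),((G,L),Y)) (rooted by Out) and count the minimum state changes it requires (Fitch parsimony):
Char. 1: 1; Char. 2: 1; Char. 3: 1; Char. 4: 2; Char. 5: 2.
Total tree length = 7.

7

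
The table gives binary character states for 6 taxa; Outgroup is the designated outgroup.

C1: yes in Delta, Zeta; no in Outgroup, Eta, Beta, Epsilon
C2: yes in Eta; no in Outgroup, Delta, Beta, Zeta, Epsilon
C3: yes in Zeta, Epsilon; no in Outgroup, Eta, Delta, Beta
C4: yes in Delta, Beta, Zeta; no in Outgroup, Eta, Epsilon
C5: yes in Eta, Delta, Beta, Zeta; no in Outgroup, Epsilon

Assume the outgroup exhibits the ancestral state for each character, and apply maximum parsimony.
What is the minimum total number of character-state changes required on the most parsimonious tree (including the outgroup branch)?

6

The outgroup has state 'no' for every character, so 'yes' is the derived state throughout.
Only Delta and Zeta show the derived state 'yes' for C1, supporting them as a clade.
C2: derived state 'yes' in Eta only — an autapomorphy, so it tells us nothing about relationships among taxa.
C3 groups Epsilon and Zeta, which is incompatible with the clades supported by the remaining characters; treating it as convergent (homoplasy) costs fewer steps than any alternative tree.
Only Beta, Delta, and Zeta show the derived state 'yes' for C4, supporting them as a clade.
C5: derived state 'yes' in Beta, Delta, Eta, and Zeta only — synapomorphy for {Beta, Delta, Eta, Zeta}.
Most parsimonious ingroup topology: ((Eta,((Delta,Zeta),Beta)),Epsilon).
Changes per character on this tree: C1: 1; C2: 1; C3: 2; C4: 1; C5: 1.
Total = 6.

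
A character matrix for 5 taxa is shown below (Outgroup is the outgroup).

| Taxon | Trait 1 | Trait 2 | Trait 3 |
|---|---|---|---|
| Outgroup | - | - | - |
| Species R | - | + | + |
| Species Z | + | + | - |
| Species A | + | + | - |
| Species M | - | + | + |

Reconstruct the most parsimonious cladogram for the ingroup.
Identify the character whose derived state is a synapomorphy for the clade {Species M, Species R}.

The outgroup has state '-' for every character, so '+' is the derived state throughout.
Trait 1: derived state '+' in Species A and Species Z only — synapomorphy for {Species A, Species Z}.
Trait 2 (derived state '+') is shared by all ingroup taxa — unites the whole ingroup.
Trait 3: derived state '+' in Species M and Species R only — synapomorphy for {Species M, Species R}.
Most parsimonious ingroup topology: ((Species R,Species M),(Species Z,Species A)).
The clade {Species M, Species R} is supported by Trait 3: its derived state '+' occurs in exactly those taxa and in no other taxon (including the outgroup).

Trait 3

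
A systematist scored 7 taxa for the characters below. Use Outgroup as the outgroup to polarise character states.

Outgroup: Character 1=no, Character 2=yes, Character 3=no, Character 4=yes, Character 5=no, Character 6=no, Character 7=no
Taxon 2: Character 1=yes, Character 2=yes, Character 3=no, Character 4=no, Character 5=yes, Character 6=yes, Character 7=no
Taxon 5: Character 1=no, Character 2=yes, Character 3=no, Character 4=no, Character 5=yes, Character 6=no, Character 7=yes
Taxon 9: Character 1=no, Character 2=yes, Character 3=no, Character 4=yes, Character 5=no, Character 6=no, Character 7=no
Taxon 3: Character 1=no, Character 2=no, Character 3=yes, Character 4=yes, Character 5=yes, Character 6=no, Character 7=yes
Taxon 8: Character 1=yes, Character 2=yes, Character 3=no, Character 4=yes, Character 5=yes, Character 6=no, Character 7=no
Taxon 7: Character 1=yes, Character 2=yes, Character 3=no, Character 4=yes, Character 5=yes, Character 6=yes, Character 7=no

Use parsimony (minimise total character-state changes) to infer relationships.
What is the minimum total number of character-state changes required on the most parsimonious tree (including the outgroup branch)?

Character polarity is set by the outgroup: the derived state is whichever differs from the outgroup's state, so for Character 2, Character 4 the derived state is 'no', and for the remaining characters it is 'yes'.
Only Taxon 2, Taxon 7, and Taxon 8 show the derived state 'yes' for Character 1, supporting them as a clade.
Character 2 (derived state 'no') is unique to Taxon 3 (autapomorphy; uninformative for grouping).
Character 3 (derived state 'yes') is unique to Taxon 3 (autapomorphy; uninformative for grouping).
Character 4 (state 'no') occurs in Taxon 2 and Taxon 5 but conflicts with the nesting implied by the other characters — most parsimoniously interpreted as homoplasy.
Only Taxon 2, Taxon 3, Taxon 5, Taxon 7, and Taxon 8 show the derived state 'yes' for Character 5, supporting them as a clade.
Character 6 (derived state 'yes') is shared by Taxon 2 and Taxon 7 — a synapomorphy uniting that clade.
Character 7: derived state 'yes' in Taxon 3 and Taxon 5 only — synapomorphy for {Taxon 3, Taxon 5}.
Most parsimonious ingroup topology: ((((Taxon 2,Taxon 7),Taxon 8),(Taxon 5,Taxon 3)),Taxon 9).
Changes per character on this tree: Character 1: 1; Character 2: 1; Character 3: 1; Character 4: 2; Character 5: 1; Character 6: 1; Character 7: 1.
Total = 8.

8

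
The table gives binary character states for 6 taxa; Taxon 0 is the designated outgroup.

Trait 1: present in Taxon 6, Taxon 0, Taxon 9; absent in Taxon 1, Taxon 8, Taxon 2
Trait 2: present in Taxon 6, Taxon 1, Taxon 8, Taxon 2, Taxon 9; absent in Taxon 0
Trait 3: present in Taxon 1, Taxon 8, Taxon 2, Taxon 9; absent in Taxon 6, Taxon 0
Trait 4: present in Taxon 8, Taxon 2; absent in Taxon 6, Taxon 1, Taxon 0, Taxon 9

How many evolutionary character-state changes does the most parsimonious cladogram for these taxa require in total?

Character polarity is set by the outgroup: the derived state is whichever differs from the outgroup's state, so for Trait 1 the derived state is 'absent', and for the remaining characters it is 'present'.
Only Taxon 1, Taxon 2, and Taxon 8 show the derived state 'absent' for Trait 1, supporting them as a clade.
All ingroup taxa share the derived state 'present' for Trait 2; it defines the ingroup but does not resolve relationships within it.
Trait 3: derived state 'present' in Taxon 1, Taxon 2, Taxon 8, and Taxon 9 only — synapomorphy for {Taxon 1, Taxon 2, Taxon 8, Taxon 9}.
Trait 4: derived state 'present' in Taxon 2 and Taxon 8 only — synapomorphy for {Taxon 2, Taxon 8}.
Most parsimonious ingroup topology: (Taxon 6,(((Taxon 2,Taxon 8),Taxon 1),Taxon 9)).
Changes per character on this tree: Trait 1: 1; Trait 2: 1; Trait 3: 1; Trait 4: 1.
Total = 4.

4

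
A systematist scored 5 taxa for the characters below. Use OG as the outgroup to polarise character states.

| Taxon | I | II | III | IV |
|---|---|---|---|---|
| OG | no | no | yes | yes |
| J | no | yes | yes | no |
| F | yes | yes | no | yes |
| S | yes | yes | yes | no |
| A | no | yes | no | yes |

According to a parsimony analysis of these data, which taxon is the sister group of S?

J

Character polarity is set by the outgroup: the derived state is whichever differs from the outgroup's state, so for III, IV the derived state is 'no', and for the remaining characters it is 'yes'.
I (state 'yes') occurs in F and S but conflicts with the nesting implied by the other characters — most parsimoniously interpreted as homoplasy.
All ingroup taxa share the derived state 'yes' for II; it defines the ingroup but does not resolve relationships within it.
III: derived state 'no' in A and F only — synapomorphy for {A, F}.
IV (derived state 'no') is shared by J and S — a synapomorphy uniting that clade.
Most parsimonious ingroup topology: ((J,S),(F,A)).
S and J form a cherry on this tree, so they are sister taxa.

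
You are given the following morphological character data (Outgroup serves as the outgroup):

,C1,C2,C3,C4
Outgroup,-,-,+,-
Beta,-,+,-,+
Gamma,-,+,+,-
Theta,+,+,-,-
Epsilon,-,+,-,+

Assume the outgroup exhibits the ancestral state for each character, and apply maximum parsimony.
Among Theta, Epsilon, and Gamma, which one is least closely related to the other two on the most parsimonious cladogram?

Gamma

Character polarity is set by the outgroup: the derived state is whichever differs from the outgroup's state, so for C3 the derived state is '-', and for the remaining characters it is '+'.
C1 (derived state '+') is unique to Theta (autapomorphy; uninformative for grouping).
C2 (derived state '+') is shared by all ingroup taxa — unites the whole ingroup.
Only Beta, Epsilon, and Theta show the derived state '-' for C3, supporting them as a clade.
Only Beta and Epsilon show the derived state '+' for C4, supporting them as a clade.
Most parsimonious ingroup topology: (((Beta,Epsilon),Theta),Gamma).
Theta and Epsilon share a more recent common ancestor with each other than either does with Gamma, so Gamma is the least closely related of the three.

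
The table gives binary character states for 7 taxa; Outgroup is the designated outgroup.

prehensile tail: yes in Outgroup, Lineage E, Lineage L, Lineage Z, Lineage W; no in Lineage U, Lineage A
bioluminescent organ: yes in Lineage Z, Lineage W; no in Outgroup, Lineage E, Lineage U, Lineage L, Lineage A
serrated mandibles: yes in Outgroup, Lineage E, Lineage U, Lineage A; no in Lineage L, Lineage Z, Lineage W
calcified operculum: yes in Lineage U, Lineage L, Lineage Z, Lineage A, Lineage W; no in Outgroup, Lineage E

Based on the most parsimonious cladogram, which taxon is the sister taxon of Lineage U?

Character polarity is set by the outgroup: the derived state is whichever differs from the outgroup's state, so for prehensile tail, serrated mandibles the derived state is 'no', and for the remaining characters it is 'yes'.
Only Lineage A and Lineage U show the derived state 'no' for prehensile tail, supporting them as a clade.
bioluminescent organ (derived state 'yes') is shared by Lineage W and Lineage Z — a synapomorphy uniting that clade.
serrated mandibles (derived state 'no') is shared by Lineage L, Lineage W, and Lineage Z — a synapomorphy uniting that clade.
calcified operculum (derived state 'yes') is shared by Lineage A, Lineage L, Lineage U, Lineage W, and Lineage Z — a synapomorphy uniting that clade.
Most parsimonious ingroup topology: (Lineage E,((Lineage U,Lineage A),(Lineage L,(Lineage Z,Lineage W)))).
Lineage U and Lineage A form a cherry on this tree, so they are sister taxa.

Lineage A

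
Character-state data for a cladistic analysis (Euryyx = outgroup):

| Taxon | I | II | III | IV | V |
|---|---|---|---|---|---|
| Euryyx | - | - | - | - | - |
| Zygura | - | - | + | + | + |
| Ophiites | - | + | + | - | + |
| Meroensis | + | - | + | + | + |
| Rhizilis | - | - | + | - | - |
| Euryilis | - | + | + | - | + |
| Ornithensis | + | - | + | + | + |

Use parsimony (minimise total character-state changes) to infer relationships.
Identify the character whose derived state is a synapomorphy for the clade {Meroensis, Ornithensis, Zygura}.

The outgroup has state '-' for every character, so '+' is the derived state throughout.
I: derived state '+' in Meroensis and Ornithensis only — synapomorphy for {Meroensis, Ornithensis}.
II: derived state '+' in Euryilis and Ophiites only — synapomorphy for {Euryilis, Ophiites}.
III (derived state '+') is shared by all ingroup taxa — unites the whole ingroup.
IV (derived state '+') is shared by Meroensis, Ornithensis, and Zygura — a synapomorphy uniting that clade.
V: derived state '+' in Euryilis, Meroensis, Ophiites, Ornithensis, and Zygura only — synapomorphy for {Euryilis, Meroensis, Ophiites, Ornithensis, Zygura}.
Most parsimonious ingroup topology: (((Zygura,(Meroensis,Ornithensis)),(Ophiites,Euryilis)),Rhizilis).
The clade {Meroensis, Ornithensis, Zygura} is supported by IV: its derived state '+' occurs in exactly those taxa and in no other taxon (including the outgroup).

IV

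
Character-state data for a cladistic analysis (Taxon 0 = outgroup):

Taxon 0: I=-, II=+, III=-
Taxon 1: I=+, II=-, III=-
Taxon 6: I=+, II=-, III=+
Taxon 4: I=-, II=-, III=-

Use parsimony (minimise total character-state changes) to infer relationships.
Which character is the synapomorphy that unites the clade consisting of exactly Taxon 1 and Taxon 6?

Character polarity is set by the outgroup: the derived state is whichever differs from the outgroup's state, so for II the derived state is '-', and for the remaining characters it is '+'.
I (derived state '+') is shared by Taxon 1 and Taxon 6 — a synapomorphy uniting that clade.
II (derived state '-') is shared by all ingroup taxa — unites the whole ingroup.
III (derived state '+') is unique to Taxon 6 (autapomorphy; uninformative for grouping).
Most parsimonious ingroup topology: ((Taxon 1,Taxon 6),Taxon 4).
The clade {Taxon 1, Taxon 6} is supported by I: its derived state '+' occurs in exactly those taxa and in no other taxon (including the outgroup).

I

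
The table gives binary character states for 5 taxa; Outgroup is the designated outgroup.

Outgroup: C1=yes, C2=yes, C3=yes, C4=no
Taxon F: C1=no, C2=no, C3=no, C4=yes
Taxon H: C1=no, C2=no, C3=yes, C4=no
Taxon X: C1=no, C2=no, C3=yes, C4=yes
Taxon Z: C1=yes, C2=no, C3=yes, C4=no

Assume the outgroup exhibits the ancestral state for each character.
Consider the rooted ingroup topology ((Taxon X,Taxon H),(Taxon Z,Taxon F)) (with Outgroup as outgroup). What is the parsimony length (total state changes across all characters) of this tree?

Map each character onto ((Taxon X,Taxon H),(Taxon Z,Taxon F)) (rooted by Outgroup) and count the minimum state changes it requires (Fitch parsimony):
C1: 2; C2: 1; C3: 1; C4: 2.
Total tree length = 6.

6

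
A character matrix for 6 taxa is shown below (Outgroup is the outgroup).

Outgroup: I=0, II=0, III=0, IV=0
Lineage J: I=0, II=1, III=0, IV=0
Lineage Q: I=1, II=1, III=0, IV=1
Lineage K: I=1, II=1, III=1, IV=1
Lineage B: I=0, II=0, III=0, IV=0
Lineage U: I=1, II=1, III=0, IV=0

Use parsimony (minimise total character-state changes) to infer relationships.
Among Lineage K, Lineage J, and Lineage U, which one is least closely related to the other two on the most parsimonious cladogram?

Lineage J

The outgroup has state '0' for every character, so '1' is the derived state throughout.
Only Lineage K, Lineage Q, and Lineage U show the derived state '1' for I, supporting them as a clade.
II: derived state '1' in Lineage J, Lineage K, Lineage Q, and Lineage U only — synapomorphy for {Lineage J, Lineage K, Lineage Q, Lineage U}.
III (derived state '1') is unique to Lineage K (autapomorphy; uninformative for grouping).
IV (derived state '1') is shared by Lineage K and Lineage Q — a synapomorphy uniting that clade.
Most parsimonious ingroup topology: ((Lineage J,((Lineage Q,Lineage K),Lineage U)),Lineage B).
Lineage K and Lineage U share a more recent common ancestor with each other than either does with Lineage J, so Lineage J is the least closely related of the three.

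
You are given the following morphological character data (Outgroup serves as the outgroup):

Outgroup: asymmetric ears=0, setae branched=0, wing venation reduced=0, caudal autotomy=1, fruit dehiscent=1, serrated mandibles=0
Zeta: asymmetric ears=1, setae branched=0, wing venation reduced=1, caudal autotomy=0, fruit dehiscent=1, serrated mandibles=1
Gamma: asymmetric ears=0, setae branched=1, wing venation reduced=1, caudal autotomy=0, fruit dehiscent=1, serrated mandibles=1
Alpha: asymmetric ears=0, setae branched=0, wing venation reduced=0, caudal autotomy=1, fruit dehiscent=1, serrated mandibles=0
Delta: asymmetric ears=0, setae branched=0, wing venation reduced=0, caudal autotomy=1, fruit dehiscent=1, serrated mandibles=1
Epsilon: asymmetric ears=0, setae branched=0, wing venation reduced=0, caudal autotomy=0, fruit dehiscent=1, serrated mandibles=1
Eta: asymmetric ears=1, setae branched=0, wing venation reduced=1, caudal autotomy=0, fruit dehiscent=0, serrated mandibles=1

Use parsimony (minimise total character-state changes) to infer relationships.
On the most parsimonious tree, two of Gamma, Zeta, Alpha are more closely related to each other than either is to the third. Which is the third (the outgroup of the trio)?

Alpha

Character polarity is set by the outgroup: the derived state is whichever differs from the outgroup's state, so for caudal autotomy, fruit dehiscent the derived state is '0', and for the remaining characters it is '1'.
Only Eta and Zeta show the derived state '1' for asymmetric ears, supporting them as a clade.
setae branched (derived state '1') is unique to Gamma (autapomorphy; uninformative for grouping).
wing venation reduced (derived state '1') is shared by Eta, Gamma, and Zeta — a synapomorphy uniting that clade.
Only Epsilon, Eta, Gamma, and Zeta show the derived state '0' for caudal autotomy, supporting them as a clade.
fruit dehiscent (derived state '0') is unique to Eta (autapomorphy; uninformative for grouping).
Only Delta, Epsilon, Eta, Gamma, and Zeta show the derived state '1' for serrated mandibles, supporting them as a clade.
Most parsimonious ingroup topology: (((((Zeta,Eta),Gamma),Epsilon),Delta),Alpha).
Gamma and Zeta share a more recent common ancestor with each other than either does with Alpha, so Alpha is the least closely related of the three.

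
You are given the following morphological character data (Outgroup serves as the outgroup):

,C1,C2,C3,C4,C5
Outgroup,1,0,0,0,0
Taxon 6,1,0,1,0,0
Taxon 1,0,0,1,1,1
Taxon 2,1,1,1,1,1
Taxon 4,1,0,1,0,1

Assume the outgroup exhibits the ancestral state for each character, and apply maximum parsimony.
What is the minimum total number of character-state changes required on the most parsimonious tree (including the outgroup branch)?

Character polarity is set by the outgroup: the derived state is whichever differs from the outgroup's state, so for C1 the derived state is '0', and for the remaining characters it is '1'.
C1: derived state '0' in Taxon 1 only — an autapomorphy, so it tells us nothing about relationships among taxa.
C2: derived state '1' in Taxon 2 only — an autapomorphy, so it tells us nothing about relationships among taxa.
All ingroup taxa share the derived state '1' for C3; it defines the ingroup but does not resolve relationships within it.
C4 (derived state '1') is shared by Taxon 1 and Taxon 2 — a synapomorphy uniting that clade.
Only Taxon 1, Taxon 2, and Taxon 4 show the derived state '1' for C5, supporting them as a clade.
Most parsimonious ingroup topology: (Taxon 6,((Taxon 1,Taxon 2),Taxon 4)).
Changes per character on this tree: C1: 1; C2: 1; C3: 1; C4: 1; C5: 1.
Total = 5.

5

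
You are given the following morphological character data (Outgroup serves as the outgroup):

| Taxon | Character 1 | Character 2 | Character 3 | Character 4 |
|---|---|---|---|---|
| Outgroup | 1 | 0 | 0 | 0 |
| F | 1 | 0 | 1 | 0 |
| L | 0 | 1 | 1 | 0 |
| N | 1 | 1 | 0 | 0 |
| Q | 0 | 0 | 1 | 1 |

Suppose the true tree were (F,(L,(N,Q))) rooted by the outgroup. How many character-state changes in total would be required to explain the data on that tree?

Map each character onto (F,(L,(N,Q))) (rooted by Outgroup) and count the minimum state changes it requires (Fitch parsimony):
Character 1: 2; Character 2: 2; Character 3: 2; Character 4: 1.
Total tree length = 7.

7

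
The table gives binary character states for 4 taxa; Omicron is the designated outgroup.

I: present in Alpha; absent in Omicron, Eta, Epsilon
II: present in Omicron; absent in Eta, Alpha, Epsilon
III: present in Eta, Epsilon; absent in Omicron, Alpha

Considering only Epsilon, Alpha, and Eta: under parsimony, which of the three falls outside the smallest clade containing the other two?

Character polarity is set by the outgroup: the derived state is whichever differs from the outgroup's state, so for II the derived state is 'absent', and for the remaining characters it is 'present'.
I (derived state 'present') is unique to Alpha (autapomorphy; uninformative for grouping).
All ingroup taxa share the derived state 'absent' for II; it defines the ingroup but does not resolve relationships within it.
III: derived state 'present' in Epsilon and Eta only — synapomorphy for {Epsilon, Eta}.
Most parsimonious ingroup topology: ((Eta,Epsilon),Alpha).
Eta and Epsilon share a more recent common ancestor with each other than either does with Alpha, so Alpha is the least closely related of the three.

Alpha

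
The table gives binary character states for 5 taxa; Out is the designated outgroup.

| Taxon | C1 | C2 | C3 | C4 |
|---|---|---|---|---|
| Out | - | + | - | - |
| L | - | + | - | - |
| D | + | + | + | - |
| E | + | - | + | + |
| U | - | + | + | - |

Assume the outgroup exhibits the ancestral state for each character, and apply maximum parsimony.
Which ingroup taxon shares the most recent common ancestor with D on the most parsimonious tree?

E

Character polarity is set by the outgroup: the derived state is whichever differs from the outgroup's state, so for C2 the derived state is '-', and for the remaining characters it is '+'.
C1: derived state '+' in D and E only — synapomorphy for {D, E}.
C2 (derived state '-') is unique to E (autapomorphy; uninformative for grouping).
C3 (derived state '+') is shared by D, E, and U — a synapomorphy uniting that clade.
C4 (derived state '+') is unique to E (autapomorphy; uninformative for grouping).
Most parsimonious ingroup topology: (L,((D,E),U)).
D and E form a cherry on this tree, so they are sister taxa.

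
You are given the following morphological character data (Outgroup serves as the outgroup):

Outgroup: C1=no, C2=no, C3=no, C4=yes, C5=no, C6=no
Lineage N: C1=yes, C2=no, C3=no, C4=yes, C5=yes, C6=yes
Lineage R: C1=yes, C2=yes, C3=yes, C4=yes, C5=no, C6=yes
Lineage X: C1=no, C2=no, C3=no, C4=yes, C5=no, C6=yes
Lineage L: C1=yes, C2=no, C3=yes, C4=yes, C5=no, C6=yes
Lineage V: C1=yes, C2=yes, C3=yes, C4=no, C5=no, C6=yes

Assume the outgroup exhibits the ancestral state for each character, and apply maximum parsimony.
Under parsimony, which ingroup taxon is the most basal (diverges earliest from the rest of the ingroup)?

Character polarity is set by the outgroup: the derived state is whichever differs from the outgroup's state, so for C4 the derived state is 'no', and for the remaining characters it is 'yes'.
C1 (derived state 'yes') is shared by Lineage L, Lineage N, Lineage R, and Lineage V — a synapomorphy uniting that clade.
Only Lineage R and Lineage V show the derived state 'yes' for C2, supporting them as a clade.
C3: derived state 'yes' in Lineage L, Lineage R, and Lineage V only — synapomorphy for {Lineage L, Lineage R, Lineage V}.
C4: derived state 'no' in Lineage V only — an autapomorphy, so it tells us nothing about relationships among taxa.
C5 (derived state 'yes') is unique to Lineage N (autapomorphy; uninformative for grouping).
C6 (derived state 'yes') is shared by all ingroup taxa — unites the whole ingroup.
Most parsimonious ingroup topology: ((Lineage N,((Lineage R,Lineage V),Lineage L)),Lineage X).
Lineage X is sister to the clade containing all other ingroup taxa, so it is the earliest-diverging (most basal) ingroup lineage.

Lineage X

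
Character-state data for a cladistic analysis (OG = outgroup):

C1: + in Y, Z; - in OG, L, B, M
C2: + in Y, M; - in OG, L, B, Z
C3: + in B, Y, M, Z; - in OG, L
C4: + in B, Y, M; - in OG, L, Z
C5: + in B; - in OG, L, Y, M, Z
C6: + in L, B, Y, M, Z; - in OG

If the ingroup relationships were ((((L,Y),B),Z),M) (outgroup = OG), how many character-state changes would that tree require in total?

Map each character onto ((((L,Y),B),Z),M) (rooted by OG) and count the minimum state changes it requires (Fitch parsimony):
C1: 2; C2: 2; C3: 2; C4: 3; C5: 1; C6: 1.
Total tree length = 11.

11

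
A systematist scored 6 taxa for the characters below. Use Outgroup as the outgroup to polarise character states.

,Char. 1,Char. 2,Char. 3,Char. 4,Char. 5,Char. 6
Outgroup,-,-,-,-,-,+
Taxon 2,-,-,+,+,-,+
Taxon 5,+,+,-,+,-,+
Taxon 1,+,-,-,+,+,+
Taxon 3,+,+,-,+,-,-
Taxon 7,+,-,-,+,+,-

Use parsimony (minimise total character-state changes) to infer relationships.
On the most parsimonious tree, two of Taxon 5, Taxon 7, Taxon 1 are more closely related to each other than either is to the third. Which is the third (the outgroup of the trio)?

Taxon 5

Character polarity is set by the outgroup: the derived state is whichever differs from the outgroup's state, so for Char. 6 the derived state is '-', and for the remaining characters it is '+'.
Char. 1 (derived state '+') is shared by Taxon 1, Taxon 3, Taxon 5, and Taxon 7 — a synapomorphy uniting that clade.
Char. 2 (derived state '+') is shared by Taxon 3 and Taxon 5 — a synapomorphy uniting that clade.
Char. 3 (derived state '+') is unique to Taxon 2 (autapomorphy; uninformative for grouping).
Char. 4 (derived state '+') is shared by all ingroup taxa — unites the whole ingroup.
Char. 5 (derived state '+') is shared by Taxon 1 and Taxon 7 — a synapomorphy uniting that clade.
Char. 6 (state '-') occurs in Taxon 3 and Taxon 7 but conflicts with the nesting implied by the other characters — most parsimoniously interpreted as homoplasy.
Most parsimonious ingroup topology: (Taxon 2,((Taxon 5,Taxon 3),(Taxon 1,Taxon 7))).
Taxon 1 and Taxon 7 share a more recent common ancestor with each other than either does with Taxon 5, so Taxon 5 is the least closely related of the three.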